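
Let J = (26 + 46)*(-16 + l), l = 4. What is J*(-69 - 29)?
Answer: 84672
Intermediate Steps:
J = -864 (J = (26 + 46)*(-16 + 4) = 72*(-12) = -864)
J*(-69 - 29) = -864*(-69 - 29) = -864*(-98) = 84672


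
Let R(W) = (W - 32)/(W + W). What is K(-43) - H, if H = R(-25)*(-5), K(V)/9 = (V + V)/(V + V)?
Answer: 147/10 ≈ 14.700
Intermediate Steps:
R(W) = (-32 + W)/(2*W) (R(W) = (-32 + W)/((2*W)) = (-32 + W)*(1/(2*W)) = (-32 + W)/(2*W))
K(V) = 9 (K(V) = 9*((V + V)/(V + V)) = 9*((2*V)/((2*V))) = 9*((2*V)*(1/(2*V))) = 9*1 = 9)
H = -57/10 (H = ((½)*(-32 - 25)/(-25))*(-5) = ((½)*(-1/25)*(-57))*(-5) = (57/50)*(-5) = -57/10 ≈ -5.7000)
K(-43) - H = 9 - 1*(-57/10) = 9 + 57/10 = 147/10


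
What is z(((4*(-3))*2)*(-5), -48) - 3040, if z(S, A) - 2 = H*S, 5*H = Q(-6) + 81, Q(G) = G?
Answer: -1238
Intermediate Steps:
H = 15 (H = (-6 + 81)/5 = (⅕)*75 = 15)
z(S, A) = 2 + 15*S
z(((4*(-3))*2)*(-5), -48) - 3040 = (2 + 15*(((4*(-3))*2)*(-5))) - 3040 = (2 + 15*(-12*2*(-5))) - 3040 = (2 + 15*(-24*(-5))) - 3040 = (2 + 15*120) - 3040 = (2 + 1800) - 3040 = 1802 - 3040 = -1238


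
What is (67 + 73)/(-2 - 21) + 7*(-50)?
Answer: -8190/23 ≈ -356.09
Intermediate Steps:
(67 + 73)/(-2 - 21) + 7*(-50) = 140/(-23) - 350 = 140*(-1/23) - 350 = -140/23 - 350 = -8190/23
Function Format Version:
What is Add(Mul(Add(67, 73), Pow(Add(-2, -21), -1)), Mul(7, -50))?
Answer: Rational(-8190, 23) ≈ -356.09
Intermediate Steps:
Add(Mul(Add(67, 73), Pow(Add(-2, -21), -1)), Mul(7, -50)) = Add(Mul(140, Pow(-23, -1)), -350) = Add(Mul(140, Rational(-1, 23)), -350) = Add(Rational(-140, 23), -350) = Rational(-8190, 23)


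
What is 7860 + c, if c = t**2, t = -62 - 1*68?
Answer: 24760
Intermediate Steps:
t = -130 (t = -62 - 68 = -130)
c = 16900 (c = (-130)**2 = 16900)
7860 + c = 7860 + 16900 = 24760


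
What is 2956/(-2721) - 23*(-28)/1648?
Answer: -779791/1121052 ≈ -0.69559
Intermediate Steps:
2956/(-2721) - 23*(-28)/1648 = 2956*(-1/2721) + 644*(1/1648) = -2956/2721 + 161/412 = -779791/1121052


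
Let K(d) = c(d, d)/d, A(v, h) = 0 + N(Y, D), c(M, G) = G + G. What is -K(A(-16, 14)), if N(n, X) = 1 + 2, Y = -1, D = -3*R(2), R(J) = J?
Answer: -2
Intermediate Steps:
D = -6 (D = -3*2 = -6)
N(n, X) = 3
c(M, G) = 2*G
A(v, h) = 3 (A(v, h) = 0 + 3 = 3)
K(d) = 2 (K(d) = (2*d)/d = 2)
-K(A(-16, 14)) = -1*2 = -2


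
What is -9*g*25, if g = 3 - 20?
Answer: 3825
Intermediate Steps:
g = -17
-9*g*25 = -9*(-17)*25 = 153*25 = 3825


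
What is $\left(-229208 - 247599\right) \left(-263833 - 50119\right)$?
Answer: $149694511264$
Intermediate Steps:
$\left(-229208 - 247599\right) \left(-263833 - 50119\right) = \left(-476807\right) \left(-313952\right) = 149694511264$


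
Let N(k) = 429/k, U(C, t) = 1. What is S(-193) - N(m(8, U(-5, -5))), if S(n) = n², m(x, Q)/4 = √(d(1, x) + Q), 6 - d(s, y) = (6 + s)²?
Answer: 37249 + 143*I*√42/56 ≈ 37249.0 + 16.549*I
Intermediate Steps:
d(s, y) = 6 - (6 + s)²
m(x, Q) = 4*√(-43 + Q) (m(x, Q) = 4*√((6 - (6 + 1)²) + Q) = 4*√((6 - 1*7²) + Q) = 4*√((6 - 1*49) + Q) = 4*√((6 - 49) + Q) = 4*√(-43 + Q))
S(-193) - N(m(8, U(-5, -5))) = (-193)² - 429/(4*√(-43 + 1)) = 37249 - 429/(4*√(-42)) = 37249 - 429/(4*(I*√42)) = 37249 - 429/(4*I*√42) = 37249 - 429*(-I*√42/168) = 37249 - (-143)*I*√42/56 = 37249 + 143*I*√42/56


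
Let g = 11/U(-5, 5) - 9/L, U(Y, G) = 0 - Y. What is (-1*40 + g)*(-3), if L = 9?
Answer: 582/5 ≈ 116.40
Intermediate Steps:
U(Y, G) = -Y
g = 6/5 (g = 11/((-1*(-5))) - 9/9 = 11/5 - 9*1/9 = 11*(1/5) - 1 = 11/5 - 1 = 6/5 ≈ 1.2000)
(-1*40 + g)*(-3) = (-1*40 + 6/5)*(-3) = (-40 + 6/5)*(-3) = -194/5*(-3) = 582/5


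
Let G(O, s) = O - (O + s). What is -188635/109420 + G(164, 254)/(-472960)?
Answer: -2229725423/1293782080 ≈ -1.7234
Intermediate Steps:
G(O, s) = -s (G(O, s) = O + (-O - s) = -s)
-188635/109420 + G(164, 254)/(-472960) = -188635/109420 - 1*254/(-472960) = -188635*1/109420 - 254*(-1/472960) = -37727/21884 + 127/236480 = -2229725423/1293782080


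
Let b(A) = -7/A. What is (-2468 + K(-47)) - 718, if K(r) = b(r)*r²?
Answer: -2857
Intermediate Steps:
K(r) = -7*r (K(r) = (-7/r)*r² = -7*r)
(-2468 + K(-47)) - 718 = (-2468 - 7*(-47)) - 718 = (-2468 + 329) - 718 = -2139 - 718 = -2857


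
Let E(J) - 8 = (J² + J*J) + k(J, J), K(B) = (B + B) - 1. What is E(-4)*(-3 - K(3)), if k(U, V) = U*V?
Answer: -448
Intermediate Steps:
K(B) = -1 + 2*B (K(B) = 2*B - 1 = -1 + 2*B)
E(J) = 8 + 3*J² (E(J) = 8 + ((J² + J*J) + J*J) = 8 + ((J² + J²) + J²) = 8 + (2*J² + J²) = 8 + 3*J²)
E(-4)*(-3 - K(3)) = (8 + 3*(-4)²)*(-3 - (-1 + 2*3)) = (8 + 3*16)*(-3 - (-1 + 6)) = (8 + 48)*(-3 - 1*5) = 56*(-3 - 5) = 56*(-8) = -448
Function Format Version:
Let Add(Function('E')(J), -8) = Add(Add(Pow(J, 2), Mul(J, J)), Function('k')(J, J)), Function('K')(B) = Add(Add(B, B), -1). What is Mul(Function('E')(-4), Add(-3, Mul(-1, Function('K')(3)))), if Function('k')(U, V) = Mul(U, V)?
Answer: -448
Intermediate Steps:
Function('K')(B) = Add(-1, Mul(2, B)) (Function('K')(B) = Add(Mul(2, B), -1) = Add(-1, Mul(2, B)))
Function('E')(J) = Add(8, Mul(3, Pow(J, 2))) (Function('E')(J) = Add(8, Add(Add(Pow(J, 2), Mul(J, J)), Mul(J, J))) = Add(8, Add(Add(Pow(J, 2), Pow(J, 2)), Pow(J, 2))) = Add(8, Add(Mul(2, Pow(J, 2)), Pow(J, 2))) = Add(8, Mul(3, Pow(J, 2))))
Mul(Function('E')(-4), Add(-3, Mul(-1, Function('K')(3)))) = Mul(Add(8, Mul(3, Pow(-4, 2))), Add(-3, Mul(-1, Add(-1, Mul(2, 3))))) = Mul(Add(8, Mul(3, 16)), Add(-3, Mul(-1, Add(-1, 6)))) = Mul(Add(8, 48), Add(-3, Mul(-1, 5))) = Mul(56, Add(-3, -5)) = Mul(56, -8) = -448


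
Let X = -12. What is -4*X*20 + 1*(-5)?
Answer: 955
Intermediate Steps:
-4*X*20 + 1*(-5) = -4*(-12)*20 + 1*(-5) = 48*20 - 5 = 960 - 5 = 955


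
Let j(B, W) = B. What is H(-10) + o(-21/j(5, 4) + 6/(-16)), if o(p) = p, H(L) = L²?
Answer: 3817/40 ≈ 95.425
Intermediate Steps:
H(-10) + o(-21/j(5, 4) + 6/(-16)) = (-10)² + (-21/5 + 6/(-16)) = 100 + (-21*⅕ + 6*(-1/16)) = 100 + (-21/5 - 3/8) = 100 - 183/40 = 3817/40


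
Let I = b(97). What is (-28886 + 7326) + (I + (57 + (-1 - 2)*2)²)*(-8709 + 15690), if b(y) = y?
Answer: 18813178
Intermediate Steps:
I = 97
(-28886 + 7326) + (I + (57 + (-1 - 2)*2)²)*(-8709 + 15690) = (-28886 + 7326) + (97 + (57 + (-1 - 2)*2)²)*(-8709 + 15690) = -21560 + (97 + (57 - 3*2)²)*6981 = -21560 + (97 + (57 - 6)²)*6981 = -21560 + (97 + 51²)*6981 = -21560 + (97 + 2601)*6981 = -21560 + 2698*6981 = -21560 + 18834738 = 18813178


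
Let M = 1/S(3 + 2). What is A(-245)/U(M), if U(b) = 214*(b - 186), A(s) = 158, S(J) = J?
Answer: -395/99403 ≈ -0.0039737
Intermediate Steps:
M = ⅕ (M = 1/(3 + 2) = 1/5 = ⅕ ≈ 0.20000)
U(b) = -39804 + 214*b (U(b) = 214*(-186 + b) = -39804 + 214*b)
A(-245)/U(M) = 158/(-39804 + 214*(⅕)) = 158/(-39804 + 214/5) = 158/(-198806/5) = 158*(-5/198806) = -395/99403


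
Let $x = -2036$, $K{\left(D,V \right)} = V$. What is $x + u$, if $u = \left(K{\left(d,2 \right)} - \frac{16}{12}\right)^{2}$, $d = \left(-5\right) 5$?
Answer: $- \frac{18320}{9} \approx -2035.6$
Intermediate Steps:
$d = -25$
$u = \frac{4}{9}$ ($u = \left(2 - \frac{16}{12}\right)^{2} = \left(2 - \frac{4}{3}\right)^{2} = \left(\frac{2}{3}\right)^{2} = \frac{4}{9} \approx 0.44444$)
$x + u = -2036 + \frac{4}{9} = - \frac{18320}{9}$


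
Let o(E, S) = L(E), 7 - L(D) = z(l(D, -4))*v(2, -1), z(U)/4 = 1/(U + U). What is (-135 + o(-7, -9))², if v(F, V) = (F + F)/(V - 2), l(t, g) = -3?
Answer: 1345600/81 ≈ 16612.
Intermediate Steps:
z(U) = 2/U (z(U) = 4/(U + U) = 4/((2*U)) = 4*(1/(2*U)) = 2/U)
v(F, V) = 2*F/(-2 + V) (v(F, V) = (2*F)/(-2 + V) = 2*F/(-2 + V))
L(D) = 55/9 (L(D) = 7 - 2/(-3)*2*2/(-2 - 1) = 7 - 2*(-⅓)*2*2/(-3) = 7 - (-2)*2*2*(-⅓)/3 = 7 - (-2)*(-4)/(3*3) = 7 - 1*8/9 = 7 - 8/9 = 55/9)
o(E, S) = 55/9
(-135 + o(-7, -9))² = (-135 + 55/9)² = (-1160/9)² = 1345600/81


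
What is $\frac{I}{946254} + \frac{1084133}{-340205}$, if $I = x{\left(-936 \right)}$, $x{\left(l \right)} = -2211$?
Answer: $- \frac{342205793679}{107306780690} \approx -3.189$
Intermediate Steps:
$I = -2211$
$\frac{I}{946254} + \frac{1084133}{-340205} = - \frac{2211}{946254} + \frac{1084133}{-340205} = \left(-2211\right) \frac{1}{946254} + 1084133 \left(- \frac{1}{340205}\right) = - \frac{737}{315418} - \frac{1084133}{340205} = - \frac{342205793679}{107306780690}$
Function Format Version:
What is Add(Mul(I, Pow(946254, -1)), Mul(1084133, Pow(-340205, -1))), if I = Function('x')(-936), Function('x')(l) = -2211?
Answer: Rational(-342205793679, 107306780690) ≈ -3.1890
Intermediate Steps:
I = -2211
Add(Mul(I, Pow(946254, -1)), Mul(1084133, Pow(-340205, -1))) = Add(Mul(-2211, Pow(946254, -1)), Mul(1084133, Pow(-340205, -1))) = Add(Mul(-2211, Rational(1, 946254)), Mul(1084133, Rational(-1, 340205))) = Add(Rational(-737, 315418), Rational(-1084133, 340205)) = Rational(-342205793679, 107306780690)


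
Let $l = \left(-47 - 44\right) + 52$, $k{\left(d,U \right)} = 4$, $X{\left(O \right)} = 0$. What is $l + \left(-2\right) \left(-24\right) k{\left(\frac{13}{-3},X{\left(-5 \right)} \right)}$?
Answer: $153$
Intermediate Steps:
$l = -39$ ($l = -91 + 52 = -39$)
$l + \left(-2\right) \left(-24\right) k{\left(\frac{13}{-3},X{\left(-5 \right)} \right)} = -39 + \left(-2\right) \left(-24\right) 4 = -39 + 48 \cdot 4 = -39 + 192 = 153$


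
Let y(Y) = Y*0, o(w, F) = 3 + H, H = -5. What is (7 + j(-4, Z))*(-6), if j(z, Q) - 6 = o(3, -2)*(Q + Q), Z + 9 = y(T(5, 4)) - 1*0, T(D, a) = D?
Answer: -294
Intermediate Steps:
o(w, F) = -2 (o(w, F) = 3 - 5 = -2)
y(Y) = 0
Z = -9 (Z = -9 + (0 - 1*0) = -9 + (0 + 0) = -9 + 0 = -9)
j(z, Q) = 6 - 4*Q (j(z, Q) = 6 - 2*(Q + Q) = 6 - 4*Q)
(7 + j(-4, Z))*(-6) = (7 + (6 - 4*(-9)))*(-6) = (7 + (6 + 36))*(-6) = (7 + 42)*(-6) = 49*(-6) = -294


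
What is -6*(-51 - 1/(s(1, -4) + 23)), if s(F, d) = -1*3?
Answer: 3063/10 ≈ 306.30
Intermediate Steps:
s(F, d) = -3
-6*(-51 - 1/(s(1, -4) + 23)) = -6*(-51 - 1/(-3 + 23)) = -6*(-51 - 1/20) = -6*(-1021/20) = 3063/10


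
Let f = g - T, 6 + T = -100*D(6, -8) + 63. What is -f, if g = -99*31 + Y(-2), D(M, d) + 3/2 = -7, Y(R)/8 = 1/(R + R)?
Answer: 3978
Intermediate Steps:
Y(R) = 4/R (Y(R) = 8/(R + R) = 8/((2*R)) = 8*(1/(2*R)) = 4/R)
D(M, d) = -17/2 (D(M, d) = -3/2 - 7 = -17/2)
g = -3071 (g = -99*31 + 4/(-2) = -3069 + 4*(-1/2) = -3069 - 2 = -3071)
T = 907 (T = -6 + (-100*(-17/2) + 63) = -6 + (850 + 63) = -6 + 913 = 907)
f = -3978 (f = -3071 - 1*907 = -3071 - 907 = -3978)
-f = -1*(-3978) = 3978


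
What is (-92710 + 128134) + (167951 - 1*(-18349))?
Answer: 221724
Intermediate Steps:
(-92710 + 128134) + (167951 - 1*(-18349)) = 35424 + (167951 + 18349) = 35424 + 186300 = 221724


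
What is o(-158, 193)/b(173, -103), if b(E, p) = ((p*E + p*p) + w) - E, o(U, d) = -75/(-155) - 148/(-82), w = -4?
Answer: -2909/9388877 ≈ -0.00030983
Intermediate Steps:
o(U, d) = 2909/1271 (o(U, d) = -75*(-1/155) - 148*(-1/82) = 15/31 + 74/41 = 2909/1271)
b(E, p) = -4 + p² - E + E*p (b(E, p) = ((p*E + p*p) - 4) - E = ((E*p + p²) - 4) - E = ((p² + E*p) - 4) - E = (-4 + p² + E*p) - E = -4 + p² - E + E*p)
o(-158, 193)/b(173, -103) = 2909/(1271*(-4 + (-103)² - 1*173 + 173*(-103))) = 2909/(1271*(-4 + 10609 - 173 - 17819)) = (2909/1271)/(-7387) = (2909/1271)*(-1/7387) = -2909/9388877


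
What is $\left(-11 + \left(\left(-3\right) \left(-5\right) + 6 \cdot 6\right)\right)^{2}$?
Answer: $1600$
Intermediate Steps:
$\left(-11 + \left(\left(-3\right) \left(-5\right) + 6 \cdot 6\right)\right)^{2} = \left(-11 + \left(15 + 36\right)\right)^{2} = \left(-11 + 51\right)^{2} = 40^{2} = 1600$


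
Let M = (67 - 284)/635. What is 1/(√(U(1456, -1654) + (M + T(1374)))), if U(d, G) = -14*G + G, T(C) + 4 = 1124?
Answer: √9121618155/14364753 ≈ 0.0066487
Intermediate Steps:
T(C) = 1120 (T(C) = -4 + 1124 = 1120)
U(d, G) = -13*G
M = -217/635 (M = -217*1/635 = -217/635 ≈ -0.34173)
1/(√(U(1456, -1654) + (M + T(1374)))) = 1/(√(-13*(-1654) + (-217/635 + 1120))) = 1/(√(21502 + 710983/635)) = 1/(√(14364753/635)) = 1/(√9121618155/635) = √9121618155/14364753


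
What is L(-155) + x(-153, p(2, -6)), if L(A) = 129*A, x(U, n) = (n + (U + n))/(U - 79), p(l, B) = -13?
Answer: -4638661/232 ≈ -19994.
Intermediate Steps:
x(U, n) = (U + 2*n)/(-79 + U)
L(-155) + x(-153, p(2, -6)) = 129*(-155) + (-153 + 2*(-13))/(-79 - 153) = -19995 + (-153 - 26)/(-232) = -19995 - 1/232*(-179) = -19995 + 179/232 = -4638661/232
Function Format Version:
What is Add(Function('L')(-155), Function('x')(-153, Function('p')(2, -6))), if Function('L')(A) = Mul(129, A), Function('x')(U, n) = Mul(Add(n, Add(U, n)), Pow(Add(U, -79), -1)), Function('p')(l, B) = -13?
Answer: Rational(-4638661, 232) ≈ -19994.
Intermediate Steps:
Function('x')(U, n) = Mul(Pow(Add(-79, U), -1), Add(U, Mul(2, n))) (Function('x')(U, n) = Mul(Add(U, Mul(2, n)), Pow(Add(-79, U), -1)) = Mul(Pow(Add(-79, U), -1), Add(U, Mul(2, n))))
Add(Function('L')(-155), Function('x')(-153, Function('p')(2, -6))) = Add(Mul(129, -155), Mul(Pow(Add(-79, -153), -1), Add(-153, Mul(2, -13)))) = Add(-19995, Mul(Pow(-232, -1), Add(-153, -26))) = Add(-19995, Mul(Rational(-1, 232), -179)) = Add(-19995, Rational(179, 232)) = Rational(-4638661, 232)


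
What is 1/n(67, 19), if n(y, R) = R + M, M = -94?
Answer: -1/75 ≈ -0.013333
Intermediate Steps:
n(y, R) = -94 + R (n(y, R) = R - 94 = -94 + R)
1/n(67, 19) = 1/(-94 + 19) = 1/(-75) = -1/75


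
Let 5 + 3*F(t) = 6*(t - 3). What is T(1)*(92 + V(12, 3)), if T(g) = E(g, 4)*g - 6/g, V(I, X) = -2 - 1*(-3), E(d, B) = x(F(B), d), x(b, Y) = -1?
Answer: -651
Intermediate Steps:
F(t) = -23/3 + 2*t (F(t) = -5/3 + (6*(t - 3))/3 = -5/3 + (6*(-3 + t))/3 = -5/3 + (-18 + 6*t)/3 = -5/3 + (-6 + 2*t) = -23/3 + 2*t)
E(d, B) = -1
V(I, X) = 1 (V(I, X) = -2 + 3 = 1)
T(g) = -g - 6/g
T(1)*(92 + V(12, 3)) = (-1*1 - 6/1)*(92 + 1) = (-1 - 6*1)*93 = (-1 - 6)*93 = -7*93 = -651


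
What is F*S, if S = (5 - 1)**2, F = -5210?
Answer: -83360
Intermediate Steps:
S = 16 (S = 4**2 = 16)
F*S = -5210*16 = -83360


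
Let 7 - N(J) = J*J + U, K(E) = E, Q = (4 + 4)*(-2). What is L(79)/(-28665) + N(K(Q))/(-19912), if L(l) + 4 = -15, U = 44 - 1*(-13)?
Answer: 4574909/285388740 ≈ 0.016030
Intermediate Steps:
U = 57 (U = 44 + 13 = 57)
L(l) = -19 (L(l) = -4 - 15 = -19)
Q = -16 (Q = 8*(-2) = -16)
N(J) = -50 - J**2 (N(J) = 7 - (J*J + 57) = 7 - (J**2 + 57) = 7 - (57 + J**2) = 7 + (-57 - J**2) = -50 - J**2)
L(79)/(-28665) + N(K(Q))/(-19912) = -19/(-28665) + (-50 - 1*(-16)**2)/(-19912) = -19*(-1/28665) + (-50 - 1*256)*(-1/19912) = 19/28665 + (-50 - 256)*(-1/19912) = 19/28665 - 306*(-1/19912) = 19/28665 + 153/9956 = 4574909/285388740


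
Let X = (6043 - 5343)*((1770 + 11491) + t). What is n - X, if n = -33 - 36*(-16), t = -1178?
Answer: -8457557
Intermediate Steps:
X = 8458100 (X = (6043 - 5343)*((1770 + 11491) - 1178) = 700*(13261 - 1178) = 700*12083 = 8458100)
n = 543 (n = -33 + 576 = 543)
n - X = 543 - 1*8458100 = 543 - 8458100 = -8457557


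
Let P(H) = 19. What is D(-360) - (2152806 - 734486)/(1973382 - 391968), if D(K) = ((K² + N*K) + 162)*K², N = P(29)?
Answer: 12596509045969240/790707 ≈ 1.5931e+10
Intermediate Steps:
N = 19
D(K) = K²*(162 + K² + 19*K) (D(K) = ((K² + 19*K) + 162)*K² = (162 + K² + 19*K)*K² = K²*(162 + K² + 19*K))
D(-360) - (2152806 - 734486)/(1973382 - 391968) = (-360)²*(162 + (-360)² + 19*(-360)) - (2152806 - 734486)/(1973382 - 391968) = 129600*(162 + 129600 - 6840) - 1418320/1581414 = 129600*122922 - 1418320/1581414 = 15930691200 - 1*709160/790707 = 15930691200 - 709160/790707 = 12596509045969240/790707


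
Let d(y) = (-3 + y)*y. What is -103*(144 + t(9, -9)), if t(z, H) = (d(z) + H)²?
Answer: -223407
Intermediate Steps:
d(y) = y*(-3 + y)
t(z, H) = (H + z*(-3 + z))² (t(z, H) = (z*(-3 + z) + H)² = (H + z*(-3 + z))²)
-103*(144 + t(9, -9)) = -103*(144 + (-9 + 9*(-3 + 9))²) = -103*(144 + (-9 + 9*6)²) = -103*(144 + (-9 + 54)²) = -103*(144 + 45²) = -103*(144 + 2025) = -103*2169 = -223407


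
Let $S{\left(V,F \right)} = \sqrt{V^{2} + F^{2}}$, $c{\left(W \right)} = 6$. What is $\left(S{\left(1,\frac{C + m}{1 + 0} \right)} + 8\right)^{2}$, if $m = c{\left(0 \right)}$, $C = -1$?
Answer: $\left(8 + \sqrt{26}\right)^{2} \approx 171.58$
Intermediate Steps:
$m = 6$
$S{\left(V,F \right)} = \sqrt{F^{2} + V^{2}}$
$\left(S{\left(1,\frac{C + m}{1 + 0} \right)} + 8\right)^{2} = \left(\sqrt{\left(\frac{-1 + 6}{1 + 0}\right)^{2} + 1^{2}} + 8\right)^{2} = \left(\sqrt{\left(\frac{5}{1}\right)^{2} + 1} + 8\right)^{2} = \left(\sqrt{\left(5 \cdot 1\right)^{2} + 1} + 8\right)^{2} = \left(\sqrt{5^{2} + 1} + 8\right)^{2} = \left(\sqrt{25 + 1} + 8\right)^{2} = \left(\sqrt{26} + 8\right)^{2} = \left(8 + \sqrt{26}\right)^{2}$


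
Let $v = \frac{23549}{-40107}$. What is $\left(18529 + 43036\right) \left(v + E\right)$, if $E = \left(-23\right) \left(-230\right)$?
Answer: $\frac{13060551842765}{40107} \approx 3.2564 \cdot 10^{8}$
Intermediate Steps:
$v = - \frac{23549}{40107}$ ($v = 23549 \left(- \frac{1}{40107}\right) = - \frac{23549}{40107} \approx -0.58715$)
$E = 5290$
$\left(18529 + 43036\right) \left(v + E\right) = \left(18529 + 43036\right) \left(- \frac{23549}{40107} + 5290\right) = 61565 \cdot \frac{212142481}{40107} = \frac{13060551842765}{40107}$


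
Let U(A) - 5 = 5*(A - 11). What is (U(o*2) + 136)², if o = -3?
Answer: 3136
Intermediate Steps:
U(A) = -50 + 5*A (U(A) = 5 + 5*(A - 11) = 5 + 5*(-11 + A) = 5 + (-55 + 5*A) = -50 + 5*A)
(U(o*2) + 136)² = ((-50 + 5*(-3*2)) + 136)² = ((-50 + 5*(-6)) + 136)² = ((-50 - 30) + 136)² = (-80 + 136)² = 56² = 3136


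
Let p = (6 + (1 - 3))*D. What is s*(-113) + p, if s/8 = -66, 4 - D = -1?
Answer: 59684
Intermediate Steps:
D = 5 (D = 4 - 1*(-1) = 4 + 1 = 5)
s = -528 (s = 8*(-66) = -528)
p = 20 (p = (6 + (1 - 3))*5 = (6 - 2)*5 = 4*5 = 20)
s*(-113) + p = -528*(-113) + 20 = 59664 + 20 = 59684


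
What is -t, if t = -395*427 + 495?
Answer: 168170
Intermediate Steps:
t = -168170 (t = -168665 + 495 = -168170)
-t = -1*(-168170) = 168170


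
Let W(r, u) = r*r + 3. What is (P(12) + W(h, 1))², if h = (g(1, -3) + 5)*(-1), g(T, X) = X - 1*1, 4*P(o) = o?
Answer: 49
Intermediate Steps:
P(o) = o/4
g(T, X) = -1 + X (g(T, X) = X - 1 = -1 + X)
h = -1 (h = ((-1 - 3) + 5)*(-1) = (-4 + 5)*(-1) = 1*(-1) = -1)
W(r, u) = 3 + r² (W(r, u) = r² + 3 = 3 + r²)
(P(12) + W(h, 1))² = ((¼)*12 + (3 + (-1)²))² = (3 + (3 + 1))² = (3 + 4)² = 7² = 49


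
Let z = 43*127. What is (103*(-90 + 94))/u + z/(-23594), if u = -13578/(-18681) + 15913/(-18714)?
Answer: -1132855221054491/339533869078 ≈ -3336.5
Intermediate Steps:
z = 5461
u = -14390687/116532078 (u = -13578*(-1/18681) + 15913*(-1/18714) = 4526/6227 - 15913/18714 = -14390687/116532078 ≈ -0.12349)
(103*(-90 + 94))/u + z/(-23594) = (103*(-90 + 94))/(-14390687/116532078) + 5461/(-23594) = (103*4)*(-116532078/14390687) + 5461*(-1/23594) = 412*(-116532078/14390687) - 5461/23594 = -48011216136/14390687 - 5461/23594 = -1132855221054491/339533869078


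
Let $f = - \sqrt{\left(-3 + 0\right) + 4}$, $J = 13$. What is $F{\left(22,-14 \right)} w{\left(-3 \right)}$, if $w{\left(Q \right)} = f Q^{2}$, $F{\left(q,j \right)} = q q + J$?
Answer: $-4473$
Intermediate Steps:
$F{\left(q,j \right)} = 13 + q^{2}$ ($F{\left(q,j \right)} = q q + 13 = q^{2} + 13 = 13 + q^{2}$)
$f = -1$ ($f = - \sqrt{-3 + 4} = - \sqrt{1} = \left(-1\right) 1 = -1$)
$w{\left(Q \right)} = - Q^{2}$
$F{\left(22,-14 \right)} w{\left(-3 \right)} = \left(13 + 22^{2}\right) \left(- \left(-3\right)^{2}\right) = \left(13 + 484\right) \left(\left(-1\right) 9\right) = 497 \left(-9\right) = -4473$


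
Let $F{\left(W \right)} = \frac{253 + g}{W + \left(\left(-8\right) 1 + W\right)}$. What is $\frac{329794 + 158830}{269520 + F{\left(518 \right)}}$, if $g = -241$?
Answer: $\frac{125576368}{69266643} \approx 1.8129$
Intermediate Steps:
$F{\left(W \right)} = \frac{12}{-8 + 2 W}$ ($F{\left(W \right)} = \frac{253 - 241}{W + \left(\left(-8\right) 1 + W\right)} = \frac{12}{W + \left(-8 + W\right)} = \frac{12}{-8 + 2 W}$)
$\frac{329794 + 158830}{269520 + F{\left(518 \right)}} = \frac{329794 + 158830}{269520 + \frac{6}{-4 + 518}} = \frac{488624}{269520 + \frac{6}{514}} = \frac{488624}{269520 + 6 \cdot \frac{1}{514}} = \frac{488624}{269520 + \frac{3}{257}} = \frac{488624}{\frac{69266643}{257}} = 488624 \cdot \frac{257}{69266643} = \frac{125576368}{69266643}$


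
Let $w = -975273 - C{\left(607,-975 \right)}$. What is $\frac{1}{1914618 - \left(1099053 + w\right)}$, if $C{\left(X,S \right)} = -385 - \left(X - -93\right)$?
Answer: $\frac{1}{1789753} \approx 5.5874 \cdot 10^{-7}$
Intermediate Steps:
$C{\left(X,S \right)} = -478 - X$ ($C{\left(X,S \right)} = -385 - \left(X + 93\right) = -385 - \left(93 + X\right) = -478 - X$)
$w = -974188$ ($w = -975273 - \left(-478 - 607\right) = -975273 - -1085 = -975273 + 1085 = -974188$)
$\frac{1}{1914618 - \left(1099053 + w\right)} = \frac{1}{1914618 - \left(1099053 - 974188\right)} = \frac{1}{1914618 - 124865} = \frac{1}{1789753}$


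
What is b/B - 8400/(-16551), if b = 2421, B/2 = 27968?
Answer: 169977457/308598912 ≈ 0.55080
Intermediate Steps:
B = 55936 (B = 2*27968 = 55936)
b/B - 8400/(-16551) = 2421/55936 - 8400/(-16551) = 2421*(1/55936) - 8400*(-1/16551) = 2421/55936 + 2800/5517 = 169977457/308598912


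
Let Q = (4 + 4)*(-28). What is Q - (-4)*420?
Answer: 1456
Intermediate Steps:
Q = -224 (Q = 8*(-28) = -224)
Q - (-4)*420 = -224 - (-4)*420 = -224 - 1*(-1680) = -224 + 1680 = 1456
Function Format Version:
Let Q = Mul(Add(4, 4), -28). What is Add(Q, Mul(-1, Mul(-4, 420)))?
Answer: 1456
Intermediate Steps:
Q = -224 (Q = Mul(8, -28) = -224)
Add(Q, Mul(-1, Mul(-4, 420))) = Add(-224, Mul(-1, Mul(-4, 420))) = Add(-224, Mul(-1, -1680)) = Add(-224, 1680) = 1456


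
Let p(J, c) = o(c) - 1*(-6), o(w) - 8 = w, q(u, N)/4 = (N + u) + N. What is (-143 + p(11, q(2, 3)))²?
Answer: 9409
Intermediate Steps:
q(u, N) = 4*u + 8*N (q(u, N) = 4*((N + u) + N) = 4*(u + 2*N) = 4*u + 8*N)
o(w) = 8 + w
p(J, c) = 14 + c (p(J, c) = (8 + c) - 1*(-6) = (8 + c) + 6 = 14 + c)
(-143 + p(11, q(2, 3)))² = (-143 + (14 + (4*2 + 8*3)))² = (-143 + (14 + (8 + 24)))² = (-143 + (14 + 32))² = (-143 + 46)² = (-97)² = 9409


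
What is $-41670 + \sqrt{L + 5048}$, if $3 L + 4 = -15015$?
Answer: $-41670 + \frac{5 \sqrt{15}}{3} \approx -41664.0$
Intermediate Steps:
$L = - \frac{15019}{3}$ ($L = - \frac{4}{3} + \frac{1}{3} \left(-15015\right) = - \frac{4}{3} - 5005 = - \frac{15019}{3} \approx -5006.3$)
$-41670 + \sqrt{L + 5048} = -41670 + \sqrt{- \frac{15019}{3} + 5048} = -41670 + \sqrt{\frac{125}{3}} = -41670 + \frac{5 \sqrt{15}}{3}$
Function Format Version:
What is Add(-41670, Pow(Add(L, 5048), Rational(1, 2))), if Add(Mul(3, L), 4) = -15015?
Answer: Add(-41670, Mul(Rational(5, 3), Pow(15, Rational(1, 2)))) ≈ -41664.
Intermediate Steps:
L = Rational(-15019, 3) (L = Add(Rational(-4, 3), Mul(Rational(1, 3), -15015)) = Add(Rational(-4, 3), -5005) = Rational(-15019, 3) ≈ -5006.3)
Add(-41670, Pow(Add(L, 5048), Rational(1, 2))) = Add(-41670, Pow(Add(Rational(-15019, 3), 5048), Rational(1, 2))) = Add(-41670, Pow(Rational(125, 3), Rational(1, 2))) = Add(-41670, Mul(Rational(5, 3), Pow(15, Rational(1, 2))))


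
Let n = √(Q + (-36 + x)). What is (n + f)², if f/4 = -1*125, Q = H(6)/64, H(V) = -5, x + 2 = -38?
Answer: 15995131/64 - 375*I*√541 ≈ 2.4992e+5 - 8722.3*I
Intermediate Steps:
x = -40 (x = -2 - 38 = -40)
Q = -5/64 ≈ -0.078125
f = -500 (f = 4*(-1*125) = 4*(-125) = -500)
n = 3*I*√541/8 (n = √(-5/64 + (-36 - 40)) = √(-5/64 - 76) = √(-4869/64) = 3*I*√541/8 ≈ 8.7223*I)
(n + f)² = (3*I*√541/8 - 500)² = (-500 + 3*I*√541/8)²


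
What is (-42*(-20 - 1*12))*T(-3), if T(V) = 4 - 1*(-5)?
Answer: 12096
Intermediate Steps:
T(V) = 9 (T(V) = 4 + 5 = 9)
(-42*(-20 - 1*12))*T(-3) = -42*(-20 - 1*12)*9 = -42*(-20 - 12)*9 = -42*(-32)*9 = 1344*9 = 12096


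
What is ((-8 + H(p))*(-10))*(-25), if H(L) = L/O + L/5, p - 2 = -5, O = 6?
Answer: -2275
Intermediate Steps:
p = -3 (p = 2 - 5 = -3)
H(L) = 11*L/30 (H(L) = L/6 + L/5 = 11*L/30)
((-8 + H(p))*(-10))*(-25) = ((-8 + (11/30)*(-3))*(-10))*(-25) = ((-8 - 11/10)*(-10))*(-25) = -91/10*(-10)*(-25) = 91*(-25) = -2275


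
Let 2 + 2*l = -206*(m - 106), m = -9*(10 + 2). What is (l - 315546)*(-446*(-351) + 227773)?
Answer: -112799548095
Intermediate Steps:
m = -108 (m = -9*12 = -108)
l = 22041 (l = -1 + (-206*(-108 - 106))/2 = -1 + (-206*(-214))/2 = -1 + (½)*44084 = -1 + 22042 = 22041)
(l - 315546)*(-446*(-351) + 227773) = (22041 - 315546)*(-446*(-351) + 227773) = -293505*(156546 + 227773) = -293505*384319 = -112799548095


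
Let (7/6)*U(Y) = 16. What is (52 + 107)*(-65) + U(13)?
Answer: -72249/7 ≈ -10321.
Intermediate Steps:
U(Y) = 96/7 (U(Y) = (6/7)*16 = 96/7)
(52 + 107)*(-65) + U(13) = (52 + 107)*(-65) + 96/7 = 159*(-65) + 96/7 = -10335 + 96/7 = -72249/7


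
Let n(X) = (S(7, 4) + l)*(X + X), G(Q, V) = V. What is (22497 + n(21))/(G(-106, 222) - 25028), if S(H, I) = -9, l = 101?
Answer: -26361/24806 ≈ -1.0627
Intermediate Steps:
n(X) = 184*X (n(X) = (-9 + 101)*(X + X) = 92*(2*X) = 184*X)
(22497 + n(21))/(G(-106, 222) - 25028) = (22497 + 184*21)/(222 - 25028) = (22497 + 3864)/(-24806) = 26361*(-1/24806) = -26361/24806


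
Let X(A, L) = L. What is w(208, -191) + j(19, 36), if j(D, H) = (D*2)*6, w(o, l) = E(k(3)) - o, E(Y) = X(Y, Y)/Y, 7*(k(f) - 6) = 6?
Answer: 21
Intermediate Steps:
k(f) = 48/7 (k(f) = 6 + (⅐)*6 = 6 + 6/7 = 48/7)
E(Y) = 1 (E(Y) = Y/Y = 1)
w(o, l) = 1 - o
j(D, H) = 12*D (j(D, H) = (2*D)*6 = 12*D)
w(208, -191) + j(19, 36) = (1 - 1*208) + 12*19 = (1 - 208) + 228 = -207 + 228 = 21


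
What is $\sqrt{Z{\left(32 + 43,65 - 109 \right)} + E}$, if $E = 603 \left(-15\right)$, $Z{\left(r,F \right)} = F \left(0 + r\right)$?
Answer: $i \sqrt{12345} \approx 111.11 i$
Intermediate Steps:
$Z{\left(r,F \right)} = F r$
$E = -9045$
$\sqrt{Z{\left(32 + 43,65 - 109 \right)} + E} = \sqrt{\left(65 - 109\right) \left(32 + 43\right) - 9045} = \sqrt{\left(-44\right) 75 - 9045} = \sqrt{-3300 - 9045} = \sqrt{-12345} = i \sqrt{12345}$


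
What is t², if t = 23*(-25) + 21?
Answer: 306916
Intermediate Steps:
t = -554 (t = -575 + 21 = -554)
t² = (-554)² = 306916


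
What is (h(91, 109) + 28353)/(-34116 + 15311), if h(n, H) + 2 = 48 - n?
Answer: -28308/18805 ≈ -1.5053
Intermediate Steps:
h(n, H) = 46 - n (h(n, H) = -2 + (48 - n) = 46 - n)
(h(91, 109) + 28353)/(-34116 + 15311) = ((46 - 1*91) + 28353)/(-34116 + 15311) = ((46 - 91) + 28353)/(-18805) = (-45 + 28353)*(-1/18805) = 28308*(-1/18805) = -28308/18805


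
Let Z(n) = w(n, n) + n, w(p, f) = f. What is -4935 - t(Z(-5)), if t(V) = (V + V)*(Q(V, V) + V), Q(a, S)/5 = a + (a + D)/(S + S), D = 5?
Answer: -6110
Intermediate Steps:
Q(a, S) = 5*a + 5*(5 + a)/(2*S) (Q(a, S) = 5*(a + (a + 5)/(S + S)) = 5*(a + (5 + a)/((2*S))) = 5*(a + (5 + a)*(1/(2*S))) = 5*(a + (5 + a)/(2*S)) = 5*a + 5*(5 + a)/(2*S))
Z(n) = 2*n (Z(n) = n + n = 2*n)
t(V) = 2*V*(V + 5*(5 + V + 2*V**2)/(2*V)) (t(V) = (V + V)*(5*(5 + V + 2*V*V)/(2*V) + V) = (2*V)*(5*(5 + V + 2*V**2)/(2*V) + V) = (2*V)*(V + 5*(5 + V + 2*V**2)/(2*V)) = 2*V*(V + 5*(5 + V + 2*V**2)/(2*V)))
-4935 - t(Z(-5)) = -4935 - (25 + 5*(2*(-5)) + 12*(2*(-5))**2) = -4935 - (25 + 5*(-10) + 12*(-10)**2) = -4935 - (25 - 50 + 12*100) = -4935 - (25 - 50 + 1200) = -4935 - 1*1175 = -4935 - 1175 = -6110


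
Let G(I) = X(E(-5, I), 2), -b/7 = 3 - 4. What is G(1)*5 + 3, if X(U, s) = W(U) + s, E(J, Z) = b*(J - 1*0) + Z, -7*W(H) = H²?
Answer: -5689/7 ≈ -812.71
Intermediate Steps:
b = 7 (b = -7*(3 - 4) = -7*(-1) = 7)
W(H) = -H²/7
E(J, Z) = Z + 7*J (E(J, Z) = 7*(J - 1*0) + Z = 7*(J + 0) + Z = 7*J + Z = Z + 7*J)
X(U, s) = s - U²/7 (X(U, s) = -U²/7 + s = s - U²/7)
G(I) = 2 - (-35 + I)²/7 (G(I) = 2 - (I + 7*(-5))²/7 = 2 - (I - 35)²/7 = 2 - (-35 + I)²/7)
G(1)*5 + 3 = (2 - (-35 + 1)²/7)*5 + 3 = (2 - ⅐*(-34)²)*5 + 3 = (2 - ⅐*1156)*5 + 3 = (2 - 1156/7)*5 + 3 = -1142/7*5 + 3 = -5710/7 + 3 = -5689/7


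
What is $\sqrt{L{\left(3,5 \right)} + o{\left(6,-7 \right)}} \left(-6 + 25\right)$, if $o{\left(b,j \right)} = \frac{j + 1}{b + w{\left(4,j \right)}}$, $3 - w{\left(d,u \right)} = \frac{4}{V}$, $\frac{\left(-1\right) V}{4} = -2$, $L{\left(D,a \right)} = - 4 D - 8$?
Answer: $\frac{76 i \sqrt{374}}{17} \approx 86.457 i$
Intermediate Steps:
$L{\left(D,a \right)} = -8 - 4 D$
$V = 8$ ($V = \left(-4\right) \left(-2\right) = 8$)
$w{\left(d,u \right)} = \frac{5}{2}$ ($w{\left(d,u \right)} = 3 - \frac{4}{8} = 3 - 4 \cdot \frac{1}{8} = 3 - \frac{1}{2} = \frac{5}{2}$)
$o{\left(b,j \right)} = \frac{1 + j}{\frac{5}{2} + b}$ ($o{\left(b,j \right)} = \frac{j + 1}{b + \frac{5}{2}} = \frac{1 + j}{\frac{5}{2} + b}$)
$\sqrt{L{\left(3,5 \right)} + o{\left(6,-7 \right)}} \left(-6 + 25\right) = \sqrt{\left(-8 - 12\right) + \frac{2 \left(1 - 7\right)}{5 + 2 \cdot 6}} \left(-6 + 25\right) = \sqrt{\left(-8 - 12\right) + 2 \frac{1}{5 + 12} \left(-6\right)} 19 = \sqrt{-20 + 2 \cdot \frac{1}{17} \left(-6\right)} 19 = \sqrt{-20 - \frac{12}{17}} \cdot 19 = \sqrt{- \frac{352}{17}} \cdot 19 = \frac{4 i \sqrt{374}}{17} \cdot 19 = \frac{76 i \sqrt{374}}{17}$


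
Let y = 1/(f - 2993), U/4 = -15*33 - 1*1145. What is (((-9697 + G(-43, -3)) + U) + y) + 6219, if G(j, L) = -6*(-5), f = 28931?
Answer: -259587503/25938 ≈ -10008.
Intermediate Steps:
G(j, L) = 30
U = -6560 (U = 4*(-15*33 - 1*1145) = 4*(-495 - 1145) = 4*(-1640) = -6560)
y = 1/25938 (y = 1/(28931 - 2993) = 1/25938 ≈ 3.8553e-5)
(((-9697 + G(-43, -3)) + U) + y) + 6219 = (((-9697 + 30) - 6560) + 1/25938) + 6219 = ((-9667 - 6560) + 1/25938) + 6219 = (-16227 + 1/25938) + 6219 = -420895925/25938 + 6219 = -259587503/25938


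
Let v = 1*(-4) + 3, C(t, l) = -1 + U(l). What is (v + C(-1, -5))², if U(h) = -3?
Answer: 25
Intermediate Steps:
C(t, l) = -4 (C(t, l) = -1 - 3 = -4)
v = -1 (v = -4 + 3 = -1)
(v + C(-1, -5))² = (-1 - 4)² = (-5)² = 25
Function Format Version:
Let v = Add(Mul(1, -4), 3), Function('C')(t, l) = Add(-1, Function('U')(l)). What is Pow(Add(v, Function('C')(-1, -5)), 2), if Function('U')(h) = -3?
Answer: 25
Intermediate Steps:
Function('C')(t, l) = -4 (Function('C')(t, l) = Add(-1, -3) = -4)
v = -1 (v = Add(-4, 3) = -1)
Pow(Add(v, Function('C')(-1, -5)), 2) = Pow(Add(-1, -4), 2) = Pow(-5, 2) = 25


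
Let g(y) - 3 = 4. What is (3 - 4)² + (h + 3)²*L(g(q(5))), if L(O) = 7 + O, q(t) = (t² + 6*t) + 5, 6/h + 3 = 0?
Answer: 15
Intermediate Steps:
h = -2 (h = 6/(-3 + 0) = 6/(-3) = 6*(-⅓) = -2)
q(t) = 5 + t² + 6*t
g(y) = 7 (g(y) = 3 + 4 = 7)
(3 - 4)² + (h + 3)²*L(g(q(5))) = (3 - 4)² + (-2 + 3)²*(7 + 7) = (-1)² + 1²*14 = 1 + 1*14 = 1 + 14 = 15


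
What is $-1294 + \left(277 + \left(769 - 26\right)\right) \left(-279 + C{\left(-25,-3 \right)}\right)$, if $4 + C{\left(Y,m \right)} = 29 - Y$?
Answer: $-234874$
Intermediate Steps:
$C{\left(Y,m \right)} = 25 - Y$ ($C{\left(Y,m \right)} = -4 - \left(-29 + Y\right) = 25 - Y$)
$-1294 + \left(277 + \left(769 - 26\right)\right) \left(-279 + C{\left(-25,-3 \right)}\right) = -1294 + \left(277 + \left(769 - 26\right)\right) \left(-279 + \left(25 - -25\right)\right) = -1294 + \left(277 + \left(769 - 26\right)\right) \left(-279 + \left(25 + 25\right)\right) = -1294 + \left(277 + 743\right) \left(-279 + 50\right) = -1294 + 1020 \left(-229\right) = -1294 - 233580 = -234874$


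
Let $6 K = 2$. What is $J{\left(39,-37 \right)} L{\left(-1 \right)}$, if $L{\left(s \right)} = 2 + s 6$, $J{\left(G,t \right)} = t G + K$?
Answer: $\frac{17312}{3} \approx 5770.7$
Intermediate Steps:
$K = \frac{1}{3}$ ($K = \frac{1}{6} \cdot 2 = \frac{1}{3} \approx 0.33333$)
$J{\left(G,t \right)} = \frac{1}{3} + G t$ ($J{\left(G,t \right)} = t G + \frac{1}{3} = G t + \frac{1}{3} = \frac{1}{3} + G t$)
$L{\left(s \right)} = 2 + 6 s$
$J{\left(39,-37 \right)} L{\left(-1 \right)} = \left(\frac{1}{3} + 39 \left(-37\right)\right) \left(2 + 6 \left(-1\right)\right) = \left(\frac{1}{3} - 1443\right) \left(2 - 6\right) = \left(- \frac{4328}{3}\right) \left(-4\right) = \frac{17312}{3}$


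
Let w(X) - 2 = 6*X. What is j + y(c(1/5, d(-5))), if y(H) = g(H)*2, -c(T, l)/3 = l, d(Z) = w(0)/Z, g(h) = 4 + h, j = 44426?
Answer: 222182/5 ≈ 44436.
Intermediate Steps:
w(X) = 2 + 6*X
d(Z) = 2/Z (d(Z) = (2 + 6*0)/Z = (2 + 0)/Z = 2/Z)
c(T, l) = -3*l
y(H) = 8 + 2*H (y(H) = (4 + H)*2 = 8 + 2*H)
j + y(c(1/5, d(-5))) = 44426 + (8 + 2*(-6/(-5))) = 44426 + (8 + 2*(-6*(-1)/5)) = 44426 + (8 + 2*(-3*(-⅖))) = 44426 + (8 + 2*(6/5)) = 44426 + (8 + 12/5) = 44426 + 52/5 = 222182/5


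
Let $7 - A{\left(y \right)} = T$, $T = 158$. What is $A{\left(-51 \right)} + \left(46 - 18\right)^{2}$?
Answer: $633$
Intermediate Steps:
$A{\left(y \right)} = -151$ ($A{\left(y \right)} = 7 - 158 = -151$)
$A{\left(-51 \right)} + \left(46 - 18\right)^{2} = -151 + \left(46 - 18\right)^{2} = -151 + 28^{2} = -151 + 784 = 633$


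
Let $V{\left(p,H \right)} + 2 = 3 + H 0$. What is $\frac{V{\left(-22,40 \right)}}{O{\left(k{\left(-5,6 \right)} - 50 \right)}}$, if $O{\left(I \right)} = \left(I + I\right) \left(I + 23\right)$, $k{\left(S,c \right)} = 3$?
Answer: $\frac{1}{2256} \approx 0.00044326$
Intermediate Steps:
$V{\left(p,H \right)} = 1$ ($V{\left(p,H \right)} = -2 + \left(3 + H 0\right) = -2 + \left(3 + 0\right) = -2 + 3 = 1$)
$O{\left(I \right)} = 2 I \left(23 + I\right)$
$\frac{V{\left(-22,40 \right)}}{O{\left(k{\left(-5,6 \right)} - 50 \right)}} = 1 \frac{1}{2 \left(3 - 50\right) \left(23 + \left(3 - 50\right)\right)} = 1 \frac{1}{2 \left(-47\right) \left(23 - 47\right)} = 1 \frac{1}{2 \left(-47\right) \left(-24\right)} = 1 \cdot \frac{1}{2256} = \frac{1}{2256}$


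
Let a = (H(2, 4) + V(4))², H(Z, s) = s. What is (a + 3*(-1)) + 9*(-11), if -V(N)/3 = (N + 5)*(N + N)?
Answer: 44842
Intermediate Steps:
V(N) = -6*N*(5 + N) (V(N) = -3*(N + 5)*(N + N) = -3*(5 + N)*2*N = -6*N*(5 + N))
a = 44944 (a = (4 - 6*4*(5 + 4))² = (4 - 6*4*9)² = (4 - 216)² = (-212)² = 44944)
(a + 3*(-1)) + 9*(-11) = (44944 + 3*(-1)) + 9*(-11) = (44944 - 3) - 99 = 44941 - 99 = 44842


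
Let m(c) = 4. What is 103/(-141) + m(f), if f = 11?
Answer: 461/141 ≈ 3.2695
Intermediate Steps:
103/(-141) + m(f) = 103/(-141) + 4 = -1/141*103 + 4 = -103/141 + 4 = 461/141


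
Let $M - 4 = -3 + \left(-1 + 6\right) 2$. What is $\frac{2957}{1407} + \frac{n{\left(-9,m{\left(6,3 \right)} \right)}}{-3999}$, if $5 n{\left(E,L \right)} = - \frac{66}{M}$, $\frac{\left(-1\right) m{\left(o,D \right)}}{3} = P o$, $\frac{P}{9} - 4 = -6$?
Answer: $\frac{19711219}{9377655} \approx 2.1019$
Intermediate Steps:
$P = -18$ ($P = 36 + 9 \left(-6\right) = 36 - 54 = -18$)
$m{\left(o,D \right)} = 54 o$ ($m{\left(o,D \right)} = - 3 \left(- 18 o\right) = 54 o$)
$M = 11$ ($M = 4 - \left(3 - \left(-1 + 6\right) 2\right) = 4 + \left(-3 + 5 \cdot 2\right) = 4 + \left(-3 + 10\right) = 4 + 7 = 11$)
$n{\left(E,L \right)} = - \frac{6}{5}$ ($n{\left(E,L \right)} = \frac{\left(-66\right) \frac{1}{11}}{5} = \frac{1}{5} \left(-6\right) = - \frac{6}{5}$)
$\frac{2957}{1407} + \frac{n{\left(-9,m{\left(6,3 \right)} \right)}}{-3999} = \frac{2957}{1407} - \frac{6}{5 \left(-3999\right)} = 2957 \cdot \frac{1}{1407} - - \frac{2}{6665} = \frac{2957}{1407} + \frac{2}{6665} = \frac{19711219}{9377655}$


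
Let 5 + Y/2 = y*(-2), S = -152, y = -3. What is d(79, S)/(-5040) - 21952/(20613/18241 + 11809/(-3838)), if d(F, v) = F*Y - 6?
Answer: 193640899475971/17173204650 ≈ 11276.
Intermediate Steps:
Y = 2 (Y = -10 + 2*(-3*(-2)) = -10 + 2*6 = -10 + 12 = 2)
d(F, v) = -6 + 2*F (d(F, v) = F*2 - 6 = 2*F - 6 = -6 + 2*F)
d(79, S)/(-5040) - 21952/(20613/18241 + 11809/(-3838)) = (-6 + 2*79)/(-5040) - 21952/(20613/18241 + 11809/(-3838)) = (-6 + 158)*(-1/5040) - 21952/(20613*(1/18241) + 11809*(-1/3838)) = 152*(-1/5040) - 21952/(20613/18241 - 11809/3838) = -19/630 - 21952/(-136295275/70008958) = -19/630 - 21952*(-70008958/136295275) = -19/630 + 1536836646016/136295275 = 193640899475971/17173204650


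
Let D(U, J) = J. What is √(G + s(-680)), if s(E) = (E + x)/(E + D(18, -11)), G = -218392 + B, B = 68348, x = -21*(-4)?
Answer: 8*I*√1119417927/691 ≈ 387.35*I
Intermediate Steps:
x = 84
G = -150044 (G = -218392 + 68348 = -150044)
s(E) = (84 + E)/(-11 + E) (s(E) = (E + 84)/(E - 11) = (84 + E)/(-11 + E))
√(G + s(-680)) = √(-150044 + (84 - 680)/(-11 - 680)) = √(-150044 - 596/(-691)) = √(-150044 - 1/691*(-596)) = √(-150044 + 596/691) = √(-103679808/691) = 8*I*√1119417927/691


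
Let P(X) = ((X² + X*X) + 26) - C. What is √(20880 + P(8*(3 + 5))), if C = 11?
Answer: √29087 ≈ 170.55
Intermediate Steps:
P(X) = 15 + 2*X² (P(X) = ((X² + X*X) + 26) - 1*11 = ((X² + X²) + 26) - 11 = (2*X² + 26) - 11 = (26 + 2*X²) - 11 = 15 + 2*X²)
√(20880 + P(8*(3 + 5))) = √(20880 + (15 + 2*(8*(3 + 5))²)) = √(20880 + (15 + 2*(8*8)²)) = √(20880 + (15 + 2*64²)) = √(20880 + (15 + 2*4096)) = √(20880 + (15 + 8192)) = √(20880 + 8207) = √29087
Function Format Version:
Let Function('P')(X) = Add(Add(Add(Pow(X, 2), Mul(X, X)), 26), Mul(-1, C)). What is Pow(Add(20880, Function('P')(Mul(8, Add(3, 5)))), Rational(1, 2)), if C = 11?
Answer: Pow(29087, Rational(1, 2)) ≈ 170.55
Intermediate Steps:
Function('P')(X) = Add(15, Mul(2, Pow(X, 2))) (Function('P')(X) = Add(Add(Add(Pow(X, 2), Mul(X, X)), 26), Mul(-1, 11)) = Add(Add(Add(Pow(X, 2), Pow(X, 2)), 26), -11) = Add(Add(Mul(2, Pow(X, 2)), 26), -11) = Add(Add(26, Mul(2, Pow(X, 2))), -11) = Add(15, Mul(2, Pow(X, 2))))
Pow(Add(20880, Function('P')(Mul(8, Add(3, 5)))), Rational(1, 2)) = Pow(Add(20880, Add(15, Mul(2, Pow(Mul(8, Add(3, 5)), 2)))), Rational(1, 2)) = Pow(Add(20880, Add(15, Mul(2, Pow(Mul(8, 8), 2)))), Rational(1, 2)) = Pow(Add(20880, Add(15, Mul(2, Pow(64, 2)))), Rational(1, 2)) = Pow(Add(20880, Add(15, Mul(2, 4096))), Rational(1, 2)) = Pow(Add(20880, Add(15, 8192)), Rational(1, 2)) = Pow(Add(20880, 8207), Rational(1, 2)) = Pow(29087, Rational(1, 2))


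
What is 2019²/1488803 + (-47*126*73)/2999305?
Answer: 246438967221/95007963445 ≈ 2.5939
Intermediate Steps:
2019²/1488803 + (-47*126*73)/2999305 = 4076361*(1/1488803) - 5922*73*(1/2999305) = 4076361/1488803 - 432306*1/2999305 = 4076361/1488803 - 9198/63815 = 246438967221/95007963445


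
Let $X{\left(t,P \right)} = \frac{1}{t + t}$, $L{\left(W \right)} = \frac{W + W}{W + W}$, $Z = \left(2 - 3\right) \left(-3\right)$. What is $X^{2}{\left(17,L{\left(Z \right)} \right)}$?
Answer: $\frac{1}{1156} \approx 0.00086505$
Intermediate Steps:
$Z = 3$ ($Z = \left(-1\right) \left(-3\right) = 3$)
$L{\left(W \right)} = 1$ ($L{\left(W \right)} = \frac{2 W}{2 W} = 2 W \frac{1}{2 W} = 1$)
$X{\left(t,P \right)} = \frac{1}{2 t}$
$X^{2}{\left(17,L{\left(Z \right)} \right)} = \left(\frac{1}{2 \cdot 17}\right)^{2} = \left(\frac{1}{2} \cdot \frac{1}{17}\right)^{2} = \left(\frac{1}{34}\right)^{2} = \frac{1}{1156}$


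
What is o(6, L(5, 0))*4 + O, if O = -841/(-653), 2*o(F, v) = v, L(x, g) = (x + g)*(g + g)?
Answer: 841/653 ≈ 1.2879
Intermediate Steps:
L(x, g) = 2*g*(g + x) (L(x, g) = (g + x)*(2*g) = 2*g*(g + x))
o(F, v) = v/2
O = 841/653 (O = -841*(-1/653) = 841/653 ≈ 1.2879)
o(6, L(5, 0))*4 + O = ((2*0*(0 + 5))/2)*4 + 841/653 = ((2*0*5)/2)*4 + 841/653 = ((½)*0)*4 + 841/653 = 0*4 + 841/653 = 0 + 841/653 = 841/653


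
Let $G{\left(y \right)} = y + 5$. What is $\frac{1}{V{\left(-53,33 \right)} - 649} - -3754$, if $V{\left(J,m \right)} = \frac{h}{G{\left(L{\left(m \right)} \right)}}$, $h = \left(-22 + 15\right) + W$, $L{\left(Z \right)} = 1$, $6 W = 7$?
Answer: $\frac{87839810}{23399} \approx 3754.0$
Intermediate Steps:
$W = \frac{7}{6}$ ($W = \frac{1}{6} \cdot 7 = \frac{7}{6} \approx 1.1667$)
$h = - \frac{35}{6}$ ($h = \left(-22 + 15\right) + \frac{7}{6} = -7 + \frac{7}{6} = - \frac{35}{6} \approx -5.8333$)
$G{\left(y \right)} = 5 + y$
$V{\left(J,m \right)} = - \frac{35}{36}$ ($V{\left(J,m \right)} = - \frac{35}{6 \left(5 + 1\right)} = - \frac{35}{6 \cdot 6} = \left(- \frac{35}{6}\right) \frac{1}{6} = - \frac{35}{36}$)
$\frac{1}{V{\left(-53,33 \right)} - 649} - -3754 = \frac{1}{- \frac{35}{36} - 649} - -3754 = \frac{1}{- \frac{35}{36} + \left(-1866 + 1217\right)} + 3754 = \frac{1}{- \frac{35}{36} - 649} + 3754 = \frac{1}{- \frac{23399}{36}} + 3754 = - \frac{36}{23399} + 3754 = \frac{87839810}{23399}$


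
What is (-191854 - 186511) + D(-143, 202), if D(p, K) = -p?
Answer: -378222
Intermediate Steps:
(-191854 - 186511) + D(-143, 202) = (-191854 - 186511) - 1*(-143) = -378365 + 143 = -378222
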